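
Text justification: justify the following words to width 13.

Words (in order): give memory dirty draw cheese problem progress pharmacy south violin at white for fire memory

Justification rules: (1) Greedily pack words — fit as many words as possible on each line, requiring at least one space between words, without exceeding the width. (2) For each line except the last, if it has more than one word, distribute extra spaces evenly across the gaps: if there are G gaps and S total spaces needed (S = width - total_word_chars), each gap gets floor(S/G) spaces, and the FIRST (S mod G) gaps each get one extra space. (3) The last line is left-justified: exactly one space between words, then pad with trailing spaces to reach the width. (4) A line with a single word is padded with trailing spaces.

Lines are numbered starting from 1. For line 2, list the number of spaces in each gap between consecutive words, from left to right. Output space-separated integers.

Answer: 4

Derivation:
Line 1: ['give', 'memory'] (min_width=11, slack=2)
Line 2: ['dirty', 'draw'] (min_width=10, slack=3)
Line 3: ['cheese'] (min_width=6, slack=7)
Line 4: ['problem'] (min_width=7, slack=6)
Line 5: ['progress'] (min_width=8, slack=5)
Line 6: ['pharmacy'] (min_width=8, slack=5)
Line 7: ['south', 'violin'] (min_width=12, slack=1)
Line 8: ['at', 'white', 'for'] (min_width=12, slack=1)
Line 9: ['fire', 'memory'] (min_width=11, slack=2)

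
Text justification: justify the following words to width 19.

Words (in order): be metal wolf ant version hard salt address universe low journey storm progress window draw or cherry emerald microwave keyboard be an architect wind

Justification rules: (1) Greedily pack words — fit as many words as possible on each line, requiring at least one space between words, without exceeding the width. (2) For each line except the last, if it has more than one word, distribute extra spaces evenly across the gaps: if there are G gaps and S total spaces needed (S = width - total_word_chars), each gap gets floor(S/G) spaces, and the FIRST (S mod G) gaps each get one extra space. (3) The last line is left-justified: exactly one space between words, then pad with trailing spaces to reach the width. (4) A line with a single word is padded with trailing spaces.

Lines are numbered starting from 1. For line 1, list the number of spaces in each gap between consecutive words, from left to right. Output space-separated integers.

Line 1: ['be', 'metal', 'wolf', 'ant'] (min_width=17, slack=2)
Line 2: ['version', 'hard', 'salt'] (min_width=17, slack=2)
Line 3: ['address', 'universe'] (min_width=16, slack=3)
Line 4: ['low', 'journey', 'storm'] (min_width=17, slack=2)
Line 5: ['progress', 'window'] (min_width=15, slack=4)
Line 6: ['draw', 'or', 'cherry'] (min_width=14, slack=5)
Line 7: ['emerald', 'microwave'] (min_width=17, slack=2)
Line 8: ['keyboard', 'be', 'an'] (min_width=14, slack=5)
Line 9: ['architect', 'wind'] (min_width=14, slack=5)

Answer: 2 2 1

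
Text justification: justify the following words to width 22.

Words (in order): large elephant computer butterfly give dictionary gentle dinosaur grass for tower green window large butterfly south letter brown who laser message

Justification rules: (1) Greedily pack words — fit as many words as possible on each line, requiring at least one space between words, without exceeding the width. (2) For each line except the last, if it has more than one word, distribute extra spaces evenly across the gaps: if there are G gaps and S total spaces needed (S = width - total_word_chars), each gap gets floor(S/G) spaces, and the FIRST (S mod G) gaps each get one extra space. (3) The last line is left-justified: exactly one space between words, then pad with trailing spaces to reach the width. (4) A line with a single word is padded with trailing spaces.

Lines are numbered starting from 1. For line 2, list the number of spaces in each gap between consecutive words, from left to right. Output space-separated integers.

Answer: 5

Derivation:
Line 1: ['large', 'elephant'] (min_width=14, slack=8)
Line 2: ['computer', 'butterfly'] (min_width=18, slack=4)
Line 3: ['give', 'dictionary', 'gentle'] (min_width=22, slack=0)
Line 4: ['dinosaur', 'grass', 'for'] (min_width=18, slack=4)
Line 5: ['tower', 'green', 'window'] (min_width=18, slack=4)
Line 6: ['large', 'butterfly', 'south'] (min_width=21, slack=1)
Line 7: ['letter', 'brown', 'who', 'laser'] (min_width=22, slack=0)
Line 8: ['message'] (min_width=7, slack=15)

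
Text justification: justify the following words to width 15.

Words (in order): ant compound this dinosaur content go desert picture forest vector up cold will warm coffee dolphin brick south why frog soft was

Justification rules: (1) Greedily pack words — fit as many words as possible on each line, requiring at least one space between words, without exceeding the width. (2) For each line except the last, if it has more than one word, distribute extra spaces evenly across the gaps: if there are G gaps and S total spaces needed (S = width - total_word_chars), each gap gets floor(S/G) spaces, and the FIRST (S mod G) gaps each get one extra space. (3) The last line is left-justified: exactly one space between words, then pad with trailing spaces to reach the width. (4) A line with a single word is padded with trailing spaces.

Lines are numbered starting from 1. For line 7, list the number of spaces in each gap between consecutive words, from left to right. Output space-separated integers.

Line 1: ['ant', 'compound'] (min_width=12, slack=3)
Line 2: ['this', 'dinosaur'] (min_width=13, slack=2)
Line 3: ['content', 'go'] (min_width=10, slack=5)
Line 4: ['desert', 'picture'] (min_width=14, slack=1)
Line 5: ['forest', 'vector'] (min_width=13, slack=2)
Line 6: ['up', 'cold', 'will'] (min_width=12, slack=3)
Line 7: ['warm', 'coffee'] (min_width=11, slack=4)
Line 8: ['dolphin', 'brick'] (min_width=13, slack=2)
Line 9: ['south', 'why', 'frog'] (min_width=14, slack=1)
Line 10: ['soft', 'was'] (min_width=8, slack=7)

Answer: 5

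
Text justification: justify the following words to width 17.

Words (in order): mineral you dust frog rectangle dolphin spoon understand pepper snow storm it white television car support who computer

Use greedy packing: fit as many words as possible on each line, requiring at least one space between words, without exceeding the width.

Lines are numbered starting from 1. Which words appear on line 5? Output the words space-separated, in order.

Line 1: ['mineral', 'you', 'dust'] (min_width=16, slack=1)
Line 2: ['frog', 'rectangle'] (min_width=14, slack=3)
Line 3: ['dolphin', 'spoon'] (min_width=13, slack=4)
Line 4: ['understand', 'pepper'] (min_width=17, slack=0)
Line 5: ['snow', 'storm', 'it'] (min_width=13, slack=4)
Line 6: ['white', 'television'] (min_width=16, slack=1)
Line 7: ['car', 'support', 'who'] (min_width=15, slack=2)
Line 8: ['computer'] (min_width=8, slack=9)

Answer: snow storm it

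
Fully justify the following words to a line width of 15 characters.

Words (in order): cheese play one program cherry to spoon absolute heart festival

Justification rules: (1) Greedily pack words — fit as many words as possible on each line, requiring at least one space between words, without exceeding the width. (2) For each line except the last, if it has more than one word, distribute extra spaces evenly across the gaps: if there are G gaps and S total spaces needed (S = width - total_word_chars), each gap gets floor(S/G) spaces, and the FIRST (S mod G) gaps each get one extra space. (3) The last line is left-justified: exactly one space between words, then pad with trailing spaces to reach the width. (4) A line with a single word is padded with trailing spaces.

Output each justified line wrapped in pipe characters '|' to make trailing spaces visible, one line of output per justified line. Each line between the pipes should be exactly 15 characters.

Line 1: ['cheese', 'play', 'one'] (min_width=15, slack=0)
Line 2: ['program', 'cherry'] (min_width=14, slack=1)
Line 3: ['to', 'spoon'] (min_width=8, slack=7)
Line 4: ['absolute', 'heart'] (min_width=14, slack=1)
Line 5: ['festival'] (min_width=8, slack=7)

Answer: |cheese play one|
|program  cherry|
|to        spoon|
|absolute  heart|
|festival       |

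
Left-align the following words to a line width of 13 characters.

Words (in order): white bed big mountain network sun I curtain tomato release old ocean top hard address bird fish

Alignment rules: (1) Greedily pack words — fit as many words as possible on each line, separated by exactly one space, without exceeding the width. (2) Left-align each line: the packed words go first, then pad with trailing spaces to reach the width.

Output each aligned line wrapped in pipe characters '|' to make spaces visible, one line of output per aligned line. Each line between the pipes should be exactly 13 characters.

Answer: |white bed big|
|mountain     |
|network sun I|
|curtain      |
|tomato       |
|release old  |
|ocean top    |
|hard address |
|bird fish    |

Derivation:
Line 1: ['white', 'bed', 'big'] (min_width=13, slack=0)
Line 2: ['mountain'] (min_width=8, slack=5)
Line 3: ['network', 'sun', 'I'] (min_width=13, slack=0)
Line 4: ['curtain'] (min_width=7, slack=6)
Line 5: ['tomato'] (min_width=6, slack=7)
Line 6: ['release', 'old'] (min_width=11, slack=2)
Line 7: ['ocean', 'top'] (min_width=9, slack=4)
Line 8: ['hard', 'address'] (min_width=12, slack=1)
Line 9: ['bird', 'fish'] (min_width=9, slack=4)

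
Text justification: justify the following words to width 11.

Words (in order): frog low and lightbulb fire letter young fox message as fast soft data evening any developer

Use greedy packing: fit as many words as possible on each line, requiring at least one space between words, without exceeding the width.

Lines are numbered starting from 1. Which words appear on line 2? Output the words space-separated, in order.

Line 1: ['frog', 'low'] (min_width=8, slack=3)
Line 2: ['and'] (min_width=3, slack=8)
Line 3: ['lightbulb'] (min_width=9, slack=2)
Line 4: ['fire', 'letter'] (min_width=11, slack=0)
Line 5: ['young', 'fox'] (min_width=9, slack=2)
Line 6: ['message', 'as'] (min_width=10, slack=1)
Line 7: ['fast', 'soft'] (min_width=9, slack=2)
Line 8: ['data'] (min_width=4, slack=7)
Line 9: ['evening', 'any'] (min_width=11, slack=0)
Line 10: ['developer'] (min_width=9, slack=2)

Answer: and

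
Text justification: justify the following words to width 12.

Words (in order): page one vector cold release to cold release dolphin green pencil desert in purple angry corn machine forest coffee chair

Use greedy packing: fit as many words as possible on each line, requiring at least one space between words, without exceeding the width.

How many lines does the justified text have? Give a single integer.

Line 1: ['page', 'one'] (min_width=8, slack=4)
Line 2: ['vector', 'cold'] (min_width=11, slack=1)
Line 3: ['release', 'to'] (min_width=10, slack=2)
Line 4: ['cold', 'release'] (min_width=12, slack=0)
Line 5: ['dolphin'] (min_width=7, slack=5)
Line 6: ['green', 'pencil'] (min_width=12, slack=0)
Line 7: ['desert', 'in'] (min_width=9, slack=3)
Line 8: ['purple', 'angry'] (min_width=12, slack=0)
Line 9: ['corn', 'machine'] (min_width=12, slack=0)
Line 10: ['forest'] (min_width=6, slack=6)
Line 11: ['coffee', 'chair'] (min_width=12, slack=0)
Total lines: 11

Answer: 11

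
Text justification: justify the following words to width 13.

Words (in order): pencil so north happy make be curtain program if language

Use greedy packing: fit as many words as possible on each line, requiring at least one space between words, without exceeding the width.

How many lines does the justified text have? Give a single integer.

Line 1: ['pencil', 'so'] (min_width=9, slack=4)
Line 2: ['north', 'happy'] (min_width=11, slack=2)
Line 3: ['make', 'be'] (min_width=7, slack=6)
Line 4: ['curtain'] (min_width=7, slack=6)
Line 5: ['program', 'if'] (min_width=10, slack=3)
Line 6: ['language'] (min_width=8, slack=5)
Total lines: 6

Answer: 6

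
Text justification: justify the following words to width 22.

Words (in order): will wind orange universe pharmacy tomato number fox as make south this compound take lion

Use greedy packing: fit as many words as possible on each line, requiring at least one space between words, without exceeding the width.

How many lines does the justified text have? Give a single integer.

Answer: 5

Derivation:
Line 1: ['will', 'wind', 'orange'] (min_width=16, slack=6)
Line 2: ['universe', 'pharmacy'] (min_width=17, slack=5)
Line 3: ['tomato', 'number', 'fox', 'as'] (min_width=20, slack=2)
Line 4: ['make', 'south', 'this'] (min_width=15, slack=7)
Line 5: ['compound', 'take', 'lion'] (min_width=18, slack=4)
Total lines: 5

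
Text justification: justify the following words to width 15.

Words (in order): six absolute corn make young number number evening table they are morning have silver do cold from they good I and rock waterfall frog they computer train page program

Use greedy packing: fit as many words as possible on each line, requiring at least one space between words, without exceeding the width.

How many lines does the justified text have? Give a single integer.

Line 1: ['six', 'absolute'] (min_width=12, slack=3)
Line 2: ['corn', 'make', 'young'] (min_width=15, slack=0)
Line 3: ['number', 'number'] (min_width=13, slack=2)
Line 4: ['evening', 'table'] (min_width=13, slack=2)
Line 5: ['they', 'are'] (min_width=8, slack=7)
Line 6: ['morning', 'have'] (min_width=12, slack=3)
Line 7: ['silver', 'do', 'cold'] (min_width=14, slack=1)
Line 8: ['from', 'they', 'good'] (min_width=14, slack=1)
Line 9: ['I', 'and', 'rock'] (min_width=10, slack=5)
Line 10: ['waterfall', 'frog'] (min_width=14, slack=1)
Line 11: ['they', 'computer'] (min_width=13, slack=2)
Line 12: ['train', 'page'] (min_width=10, slack=5)
Line 13: ['program'] (min_width=7, slack=8)
Total lines: 13

Answer: 13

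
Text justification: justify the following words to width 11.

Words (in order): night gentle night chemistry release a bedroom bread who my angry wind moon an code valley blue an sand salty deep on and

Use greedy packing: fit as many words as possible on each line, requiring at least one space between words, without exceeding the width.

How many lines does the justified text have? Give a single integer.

Line 1: ['night'] (min_width=5, slack=6)
Line 2: ['gentle'] (min_width=6, slack=5)
Line 3: ['night'] (min_width=5, slack=6)
Line 4: ['chemistry'] (min_width=9, slack=2)
Line 5: ['release', 'a'] (min_width=9, slack=2)
Line 6: ['bedroom'] (min_width=7, slack=4)
Line 7: ['bread', 'who'] (min_width=9, slack=2)
Line 8: ['my', 'angry'] (min_width=8, slack=3)
Line 9: ['wind', 'moon'] (min_width=9, slack=2)
Line 10: ['an', 'code'] (min_width=7, slack=4)
Line 11: ['valley', 'blue'] (min_width=11, slack=0)
Line 12: ['an', 'sand'] (min_width=7, slack=4)
Line 13: ['salty', 'deep'] (min_width=10, slack=1)
Line 14: ['on', 'and'] (min_width=6, slack=5)
Total lines: 14

Answer: 14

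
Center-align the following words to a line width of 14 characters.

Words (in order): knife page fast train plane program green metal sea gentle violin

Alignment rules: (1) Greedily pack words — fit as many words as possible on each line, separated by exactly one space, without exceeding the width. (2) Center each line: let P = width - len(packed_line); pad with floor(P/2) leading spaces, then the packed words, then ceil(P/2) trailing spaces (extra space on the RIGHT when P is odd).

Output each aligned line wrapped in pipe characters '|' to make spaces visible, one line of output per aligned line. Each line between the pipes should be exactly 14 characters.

Answer: |  knife page  |
|  fast train  |
|plane program |
| green metal  |
|  sea gentle  |
|    violin    |

Derivation:
Line 1: ['knife', 'page'] (min_width=10, slack=4)
Line 2: ['fast', 'train'] (min_width=10, slack=4)
Line 3: ['plane', 'program'] (min_width=13, slack=1)
Line 4: ['green', 'metal'] (min_width=11, slack=3)
Line 5: ['sea', 'gentle'] (min_width=10, slack=4)
Line 6: ['violin'] (min_width=6, slack=8)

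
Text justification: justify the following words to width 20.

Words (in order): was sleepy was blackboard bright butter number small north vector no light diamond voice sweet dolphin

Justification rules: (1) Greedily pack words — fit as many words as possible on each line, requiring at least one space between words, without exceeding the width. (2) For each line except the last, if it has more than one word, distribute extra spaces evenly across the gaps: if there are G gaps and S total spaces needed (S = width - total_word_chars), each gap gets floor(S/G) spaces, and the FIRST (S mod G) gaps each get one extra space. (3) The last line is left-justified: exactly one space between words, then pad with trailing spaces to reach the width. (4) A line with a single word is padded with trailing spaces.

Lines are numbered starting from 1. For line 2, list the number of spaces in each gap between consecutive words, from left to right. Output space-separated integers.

Answer: 4

Derivation:
Line 1: ['was', 'sleepy', 'was'] (min_width=14, slack=6)
Line 2: ['blackboard', 'bright'] (min_width=17, slack=3)
Line 3: ['butter', 'number', 'small'] (min_width=19, slack=1)
Line 4: ['north', 'vector', 'no'] (min_width=15, slack=5)
Line 5: ['light', 'diamond', 'voice'] (min_width=19, slack=1)
Line 6: ['sweet', 'dolphin'] (min_width=13, slack=7)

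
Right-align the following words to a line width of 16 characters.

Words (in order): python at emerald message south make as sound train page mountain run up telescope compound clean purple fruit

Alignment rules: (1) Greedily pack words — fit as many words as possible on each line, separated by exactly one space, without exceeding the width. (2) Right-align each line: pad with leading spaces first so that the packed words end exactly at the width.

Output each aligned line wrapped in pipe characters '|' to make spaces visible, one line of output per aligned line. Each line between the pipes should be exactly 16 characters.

Answer: |       python at|
| emerald message|
|   south make as|
|sound train page|
| mountain run up|
|       telescope|
|  compound clean|
|    purple fruit|

Derivation:
Line 1: ['python', 'at'] (min_width=9, slack=7)
Line 2: ['emerald', 'message'] (min_width=15, slack=1)
Line 3: ['south', 'make', 'as'] (min_width=13, slack=3)
Line 4: ['sound', 'train', 'page'] (min_width=16, slack=0)
Line 5: ['mountain', 'run', 'up'] (min_width=15, slack=1)
Line 6: ['telescope'] (min_width=9, slack=7)
Line 7: ['compound', 'clean'] (min_width=14, slack=2)
Line 8: ['purple', 'fruit'] (min_width=12, slack=4)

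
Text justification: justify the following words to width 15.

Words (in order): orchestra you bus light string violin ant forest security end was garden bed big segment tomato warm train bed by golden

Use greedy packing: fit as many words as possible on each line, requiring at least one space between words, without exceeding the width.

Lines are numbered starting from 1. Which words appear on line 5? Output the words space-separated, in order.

Answer: security end

Derivation:
Line 1: ['orchestra', 'you'] (min_width=13, slack=2)
Line 2: ['bus', 'light'] (min_width=9, slack=6)
Line 3: ['string', 'violin'] (min_width=13, slack=2)
Line 4: ['ant', 'forest'] (min_width=10, slack=5)
Line 5: ['security', 'end'] (min_width=12, slack=3)
Line 6: ['was', 'garden', 'bed'] (min_width=14, slack=1)
Line 7: ['big', 'segment'] (min_width=11, slack=4)
Line 8: ['tomato', 'warm'] (min_width=11, slack=4)
Line 9: ['train', 'bed', 'by'] (min_width=12, slack=3)
Line 10: ['golden'] (min_width=6, slack=9)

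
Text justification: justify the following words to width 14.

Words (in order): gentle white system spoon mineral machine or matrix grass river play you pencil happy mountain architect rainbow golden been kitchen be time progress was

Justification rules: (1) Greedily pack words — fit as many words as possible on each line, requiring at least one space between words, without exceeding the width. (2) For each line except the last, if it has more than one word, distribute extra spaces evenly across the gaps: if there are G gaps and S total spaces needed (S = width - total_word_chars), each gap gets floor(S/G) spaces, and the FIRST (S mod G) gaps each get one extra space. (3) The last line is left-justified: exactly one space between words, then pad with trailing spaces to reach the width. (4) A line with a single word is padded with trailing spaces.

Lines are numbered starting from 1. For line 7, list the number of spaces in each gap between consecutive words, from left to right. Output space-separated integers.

Answer: 3

Derivation:
Line 1: ['gentle', 'white'] (min_width=12, slack=2)
Line 2: ['system', 'spoon'] (min_width=12, slack=2)
Line 3: ['mineral'] (min_width=7, slack=7)
Line 4: ['machine', 'or'] (min_width=10, slack=4)
Line 5: ['matrix', 'grass'] (min_width=12, slack=2)
Line 6: ['river', 'play', 'you'] (min_width=14, slack=0)
Line 7: ['pencil', 'happy'] (min_width=12, slack=2)
Line 8: ['mountain'] (min_width=8, slack=6)
Line 9: ['architect'] (min_width=9, slack=5)
Line 10: ['rainbow', 'golden'] (min_width=14, slack=0)
Line 11: ['been', 'kitchen'] (min_width=12, slack=2)
Line 12: ['be', 'time'] (min_width=7, slack=7)
Line 13: ['progress', 'was'] (min_width=12, slack=2)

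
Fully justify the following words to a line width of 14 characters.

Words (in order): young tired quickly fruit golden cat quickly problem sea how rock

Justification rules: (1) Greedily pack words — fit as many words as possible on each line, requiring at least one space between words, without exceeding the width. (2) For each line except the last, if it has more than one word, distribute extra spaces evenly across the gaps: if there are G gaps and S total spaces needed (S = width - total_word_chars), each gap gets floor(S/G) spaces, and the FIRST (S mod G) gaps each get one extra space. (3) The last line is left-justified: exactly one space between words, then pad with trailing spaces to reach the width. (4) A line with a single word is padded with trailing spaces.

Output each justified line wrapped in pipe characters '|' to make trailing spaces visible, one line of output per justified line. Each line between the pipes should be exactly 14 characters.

Line 1: ['young', 'tired'] (min_width=11, slack=3)
Line 2: ['quickly', 'fruit'] (min_width=13, slack=1)
Line 3: ['golden', 'cat'] (min_width=10, slack=4)
Line 4: ['quickly'] (min_width=7, slack=7)
Line 5: ['problem', 'sea'] (min_width=11, slack=3)
Line 6: ['how', 'rock'] (min_width=8, slack=6)

Answer: |young    tired|
|quickly  fruit|
|golden     cat|
|quickly       |
|problem    sea|
|how rock      |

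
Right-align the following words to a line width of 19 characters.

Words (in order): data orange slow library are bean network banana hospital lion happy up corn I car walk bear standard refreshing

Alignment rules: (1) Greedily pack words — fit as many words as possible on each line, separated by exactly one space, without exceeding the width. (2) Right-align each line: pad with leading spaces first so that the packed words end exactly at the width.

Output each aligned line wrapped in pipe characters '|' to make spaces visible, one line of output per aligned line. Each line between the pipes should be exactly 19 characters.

Answer: |   data orange slow|
|   library are bean|
|     network banana|
|hospital lion happy|
| up corn I car walk|
|      bear standard|
|         refreshing|

Derivation:
Line 1: ['data', 'orange', 'slow'] (min_width=16, slack=3)
Line 2: ['library', 'are', 'bean'] (min_width=16, slack=3)
Line 3: ['network', 'banana'] (min_width=14, slack=5)
Line 4: ['hospital', 'lion', 'happy'] (min_width=19, slack=0)
Line 5: ['up', 'corn', 'I', 'car', 'walk'] (min_width=18, slack=1)
Line 6: ['bear', 'standard'] (min_width=13, slack=6)
Line 7: ['refreshing'] (min_width=10, slack=9)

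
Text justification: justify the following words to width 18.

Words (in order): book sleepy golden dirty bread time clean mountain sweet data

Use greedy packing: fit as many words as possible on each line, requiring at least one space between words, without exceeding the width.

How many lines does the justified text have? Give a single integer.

Line 1: ['book', 'sleepy', 'golden'] (min_width=18, slack=0)
Line 2: ['dirty', 'bread', 'time'] (min_width=16, slack=2)
Line 3: ['clean', 'mountain'] (min_width=14, slack=4)
Line 4: ['sweet', 'data'] (min_width=10, slack=8)
Total lines: 4

Answer: 4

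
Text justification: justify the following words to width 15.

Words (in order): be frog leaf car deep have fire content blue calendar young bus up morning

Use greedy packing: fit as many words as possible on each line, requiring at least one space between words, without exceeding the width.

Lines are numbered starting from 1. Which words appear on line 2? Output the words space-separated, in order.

Answer: car deep have

Derivation:
Line 1: ['be', 'frog', 'leaf'] (min_width=12, slack=3)
Line 2: ['car', 'deep', 'have'] (min_width=13, slack=2)
Line 3: ['fire', 'content'] (min_width=12, slack=3)
Line 4: ['blue', 'calendar'] (min_width=13, slack=2)
Line 5: ['young', 'bus', 'up'] (min_width=12, slack=3)
Line 6: ['morning'] (min_width=7, slack=8)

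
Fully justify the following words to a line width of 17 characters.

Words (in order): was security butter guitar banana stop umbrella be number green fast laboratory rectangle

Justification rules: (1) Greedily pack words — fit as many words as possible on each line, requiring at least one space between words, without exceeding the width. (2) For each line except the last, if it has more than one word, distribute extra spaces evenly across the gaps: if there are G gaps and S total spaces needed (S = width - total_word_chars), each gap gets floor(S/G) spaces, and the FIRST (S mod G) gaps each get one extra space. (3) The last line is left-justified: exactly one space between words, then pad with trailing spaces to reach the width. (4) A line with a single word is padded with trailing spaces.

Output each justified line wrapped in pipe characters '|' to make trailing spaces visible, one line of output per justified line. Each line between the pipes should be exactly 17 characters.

Answer: |was      security|
|butter     guitar|
|banana       stop|
|umbrella       be|
|number green fast|
|laboratory       |
|rectangle        |

Derivation:
Line 1: ['was', 'security'] (min_width=12, slack=5)
Line 2: ['butter', 'guitar'] (min_width=13, slack=4)
Line 3: ['banana', 'stop'] (min_width=11, slack=6)
Line 4: ['umbrella', 'be'] (min_width=11, slack=6)
Line 5: ['number', 'green', 'fast'] (min_width=17, slack=0)
Line 6: ['laboratory'] (min_width=10, slack=7)
Line 7: ['rectangle'] (min_width=9, slack=8)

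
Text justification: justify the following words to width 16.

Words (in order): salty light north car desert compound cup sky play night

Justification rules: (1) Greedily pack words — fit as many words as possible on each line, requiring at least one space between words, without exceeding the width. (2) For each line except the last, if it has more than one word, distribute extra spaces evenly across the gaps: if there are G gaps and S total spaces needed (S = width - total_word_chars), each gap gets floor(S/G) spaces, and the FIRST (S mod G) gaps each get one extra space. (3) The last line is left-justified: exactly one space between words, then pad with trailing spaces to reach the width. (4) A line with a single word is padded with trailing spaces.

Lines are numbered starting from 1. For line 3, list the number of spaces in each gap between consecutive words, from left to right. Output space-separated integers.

Answer: 1 1

Derivation:
Line 1: ['salty', 'light'] (min_width=11, slack=5)
Line 2: ['north', 'car', 'desert'] (min_width=16, slack=0)
Line 3: ['compound', 'cup', 'sky'] (min_width=16, slack=0)
Line 4: ['play', 'night'] (min_width=10, slack=6)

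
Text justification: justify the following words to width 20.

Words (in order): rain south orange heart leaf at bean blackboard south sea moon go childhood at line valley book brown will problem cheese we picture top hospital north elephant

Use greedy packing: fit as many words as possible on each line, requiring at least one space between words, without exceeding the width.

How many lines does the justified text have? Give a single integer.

Line 1: ['rain', 'south', 'orange'] (min_width=17, slack=3)
Line 2: ['heart', 'leaf', 'at', 'bean'] (min_width=18, slack=2)
Line 3: ['blackboard', 'south', 'sea'] (min_width=20, slack=0)
Line 4: ['moon', 'go', 'childhood', 'at'] (min_width=20, slack=0)
Line 5: ['line', 'valley', 'book'] (min_width=16, slack=4)
Line 6: ['brown', 'will', 'problem'] (min_width=18, slack=2)
Line 7: ['cheese', 'we', 'picture'] (min_width=17, slack=3)
Line 8: ['top', 'hospital', 'north'] (min_width=18, slack=2)
Line 9: ['elephant'] (min_width=8, slack=12)
Total lines: 9

Answer: 9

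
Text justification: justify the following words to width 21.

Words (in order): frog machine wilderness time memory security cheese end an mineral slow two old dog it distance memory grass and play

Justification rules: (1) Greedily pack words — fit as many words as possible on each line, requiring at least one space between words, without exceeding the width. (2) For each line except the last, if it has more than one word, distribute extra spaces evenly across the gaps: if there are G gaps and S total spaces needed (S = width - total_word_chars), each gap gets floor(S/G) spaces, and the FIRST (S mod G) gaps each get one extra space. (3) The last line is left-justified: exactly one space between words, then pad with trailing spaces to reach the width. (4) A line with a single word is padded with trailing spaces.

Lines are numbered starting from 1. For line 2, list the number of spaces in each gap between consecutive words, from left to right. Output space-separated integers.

Answer: 7

Derivation:
Line 1: ['frog', 'machine'] (min_width=12, slack=9)
Line 2: ['wilderness', 'time'] (min_width=15, slack=6)
Line 3: ['memory', 'security'] (min_width=15, slack=6)
Line 4: ['cheese', 'end', 'an', 'mineral'] (min_width=21, slack=0)
Line 5: ['slow', 'two', 'old', 'dog', 'it'] (min_width=19, slack=2)
Line 6: ['distance', 'memory', 'grass'] (min_width=21, slack=0)
Line 7: ['and', 'play'] (min_width=8, slack=13)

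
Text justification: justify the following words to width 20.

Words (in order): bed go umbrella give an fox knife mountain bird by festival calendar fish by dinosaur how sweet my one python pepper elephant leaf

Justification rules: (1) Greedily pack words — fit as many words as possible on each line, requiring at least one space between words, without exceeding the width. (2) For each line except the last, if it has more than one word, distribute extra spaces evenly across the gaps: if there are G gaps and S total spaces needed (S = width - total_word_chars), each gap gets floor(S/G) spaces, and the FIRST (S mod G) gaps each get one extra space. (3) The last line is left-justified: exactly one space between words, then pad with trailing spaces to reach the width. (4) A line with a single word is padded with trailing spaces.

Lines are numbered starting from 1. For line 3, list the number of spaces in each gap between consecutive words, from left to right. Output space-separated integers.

Line 1: ['bed', 'go', 'umbrella', 'give'] (min_width=20, slack=0)
Line 2: ['an', 'fox', 'knife'] (min_width=12, slack=8)
Line 3: ['mountain', 'bird', 'by'] (min_width=16, slack=4)
Line 4: ['festival', 'calendar'] (min_width=17, slack=3)
Line 5: ['fish', 'by', 'dinosaur', 'how'] (min_width=20, slack=0)
Line 6: ['sweet', 'my', 'one', 'python'] (min_width=19, slack=1)
Line 7: ['pepper', 'elephant', 'leaf'] (min_width=20, slack=0)

Answer: 3 3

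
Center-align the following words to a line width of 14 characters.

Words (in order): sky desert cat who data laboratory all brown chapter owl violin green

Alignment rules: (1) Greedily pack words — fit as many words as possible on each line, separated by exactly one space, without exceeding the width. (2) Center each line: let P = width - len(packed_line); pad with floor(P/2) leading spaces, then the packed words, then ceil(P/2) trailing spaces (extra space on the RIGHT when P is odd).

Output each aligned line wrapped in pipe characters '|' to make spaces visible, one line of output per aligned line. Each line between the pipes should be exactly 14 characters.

Answer: |sky desert cat|
|   who data   |
|laboratory all|
|brown chapter |
|  owl violin  |
|    green     |

Derivation:
Line 1: ['sky', 'desert', 'cat'] (min_width=14, slack=0)
Line 2: ['who', 'data'] (min_width=8, slack=6)
Line 3: ['laboratory', 'all'] (min_width=14, slack=0)
Line 4: ['brown', 'chapter'] (min_width=13, slack=1)
Line 5: ['owl', 'violin'] (min_width=10, slack=4)
Line 6: ['green'] (min_width=5, slack=9)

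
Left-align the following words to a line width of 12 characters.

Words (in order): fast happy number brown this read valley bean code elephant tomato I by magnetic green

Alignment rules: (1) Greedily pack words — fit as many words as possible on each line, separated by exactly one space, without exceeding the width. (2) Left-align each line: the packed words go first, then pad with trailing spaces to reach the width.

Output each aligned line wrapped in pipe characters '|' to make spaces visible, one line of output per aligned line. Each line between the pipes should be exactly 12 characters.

Answer: |fast happy  |
|number brown|
|this read   |
|valley bean |
|code        |
|elephant    |
|tomato I by |
|magnetic    |
|green       |

Derivation:
Line 1: ['fast', 'happy'] (min_width=10, slack=2)
Line 2: ['number', 'brown'] (min_width=12, slack=0)
Line 3: ['this', 'read'] (min_width=9, slack=3)
Line 4: ['valley', 'bean'] (min_width=11, slack=1)
Line 5: ['code'] (min_width=4, slack=8)
Line 6: ['elephant'] (min_width=8, slack=4)
Line 7: ['tomato', 'I', 'by'] (min_width=11, slack=1)
Line 8: ['magnetic'] (min_width=8, slack=4)
Line 9: ['green'] (min_width=5, slack=7)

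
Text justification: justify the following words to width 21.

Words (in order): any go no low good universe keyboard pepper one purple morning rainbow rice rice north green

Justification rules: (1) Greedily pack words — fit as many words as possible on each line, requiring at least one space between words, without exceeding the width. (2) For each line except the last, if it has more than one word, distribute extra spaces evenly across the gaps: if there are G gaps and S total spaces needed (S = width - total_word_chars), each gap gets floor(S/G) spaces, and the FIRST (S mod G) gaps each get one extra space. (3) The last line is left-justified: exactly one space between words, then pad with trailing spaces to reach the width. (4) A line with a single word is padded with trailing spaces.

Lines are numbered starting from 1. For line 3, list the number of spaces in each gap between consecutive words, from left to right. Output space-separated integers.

Line 1: ['any', 'go', 'no', 'low', 'good'] (min_width=18, slack=3)
Line 2: ['universe', 'keyboard'] (min_width=17, slack=4)
Line 3: ['pepper', 'one', 'purple'] (min_width=17, slack=4)
Line 4: ['morning', 'rainbow', 'rice'] (min_width=20, slack=1)
Line 5: ['rice', 'north', 'green'] (min_width=16, slack=5)

Answer: 3 3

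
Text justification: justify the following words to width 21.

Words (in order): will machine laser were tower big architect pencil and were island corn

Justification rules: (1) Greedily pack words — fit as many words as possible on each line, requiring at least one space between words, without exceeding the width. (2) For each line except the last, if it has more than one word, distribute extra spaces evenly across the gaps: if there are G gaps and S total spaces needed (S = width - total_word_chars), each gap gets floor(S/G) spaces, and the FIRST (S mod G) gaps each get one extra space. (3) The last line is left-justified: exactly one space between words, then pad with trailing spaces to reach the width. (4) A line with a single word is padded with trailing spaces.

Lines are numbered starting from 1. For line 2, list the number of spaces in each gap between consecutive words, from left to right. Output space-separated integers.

Answer: 5 4

Derivation:
Line 1: ['will', 'machine', 'laser'] (min_width=18, slack=3)
Line 2: ['were', 'tower', 'big'] (min_width=14, slack=7)
Line 3: ['architect', 'pencil', 'and'] (min_width=20, slack=1)
Line 4: ['were', 'island', 'corn'] (min_width=16, slack=5)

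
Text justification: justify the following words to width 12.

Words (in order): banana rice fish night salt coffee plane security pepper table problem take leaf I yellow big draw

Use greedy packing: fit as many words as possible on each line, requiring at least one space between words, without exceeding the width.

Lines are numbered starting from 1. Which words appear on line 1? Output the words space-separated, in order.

Answer: banana rice

Derivation:
Line 1: ['banana', 'rice'] (min_width=11, slack=1)
Line 2: ['fish', 'night'] (min_width=10, slack=2)
Line 3: ['salt', 'coffee'] (min_width=11, slack=1)
Line 4: ['plane'] (min_width=5, slack=7)
Line 5: ['security'] (min_width=8, slack=4)
Line 6: ['pepper', 'table'] (min_width=12, slack=0)
Line 7: ['problem', 'take'] (min_width=12, slack=0)
Line 8: ['leaf', 'I'] (min_width=6, slack=6)
Line 9: ['yellow', 'big'] (min_width=10, slack=2)
Line 10: ['draw'] (min_width=4, slack=8)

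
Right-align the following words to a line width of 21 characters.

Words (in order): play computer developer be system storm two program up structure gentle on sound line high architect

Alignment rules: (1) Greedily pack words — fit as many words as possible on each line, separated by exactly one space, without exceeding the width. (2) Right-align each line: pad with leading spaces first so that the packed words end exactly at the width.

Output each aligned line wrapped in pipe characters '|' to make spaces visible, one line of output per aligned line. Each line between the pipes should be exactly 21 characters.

Line 1: ['play', 'computer'] (min_width=13, slack=8)
Line 2: ['developer', 'be', 'system'] (min_width=19, slack=2)
Line 3: ['storm', 'two', 'program', 'up'] (min_width=20, slack=1)
Line 4: ['structure', 'gentle', 'on'] (min_width=19, slack=2)
Line 5: ['sound', 'line', 'high'] (min_width=15, slack=6)
Line 6: ['architect'] (min_width=9, slack=12)

Answer: |        play computer|
|  developer be system|
| storm two program up|
|  structure gentle on|
|      sound line high|
|            architect|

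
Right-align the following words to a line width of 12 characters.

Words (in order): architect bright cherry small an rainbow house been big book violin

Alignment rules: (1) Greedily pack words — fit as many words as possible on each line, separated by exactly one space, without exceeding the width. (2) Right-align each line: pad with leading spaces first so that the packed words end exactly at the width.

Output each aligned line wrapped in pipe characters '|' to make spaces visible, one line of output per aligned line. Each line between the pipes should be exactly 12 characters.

Answer: |   architect|
|      bright|
|cherry small|
|  an rainbow|
|  house been|
|    big book|
|      violin|

Derivation:
Line 1: ['architect'] (min_width=9, slack=3)
Line 2: ['bright'] (min_width=6, slack=6)
Line 3: ['cherry', 'small'] (min_width=12, slack=0)
Line 4: ['an', 'rainbow'] (min_width=10, slack=2)
Line 5: ['house', 'been'] (min_width=10, slack=2)
Line 6: ['big', 'book'] (min_width=8, slack=4)
Line 7: ['violin'] (min_width=6, slack=6)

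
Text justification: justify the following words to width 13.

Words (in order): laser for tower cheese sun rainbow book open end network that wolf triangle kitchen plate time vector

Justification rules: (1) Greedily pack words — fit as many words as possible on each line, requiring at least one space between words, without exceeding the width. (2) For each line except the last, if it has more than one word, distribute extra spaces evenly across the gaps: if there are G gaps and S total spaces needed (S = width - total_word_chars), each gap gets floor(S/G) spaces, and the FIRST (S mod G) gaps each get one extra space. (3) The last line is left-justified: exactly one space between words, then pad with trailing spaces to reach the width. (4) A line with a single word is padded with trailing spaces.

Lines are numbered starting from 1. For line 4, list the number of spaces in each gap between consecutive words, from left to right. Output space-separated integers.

Line 1: ['laser', 'for'] (min_width=9, slack=4)
Line 2: ['tower', 'cheese'] (min_width=12, slack=1)
Line 3: ['sun', 'rainbow'] (min_width=11, slack=2)
Line 4: ['book', 'open', 'end'] (min_width=13, slack=0)
Line 5: ['network', 'that'] (min_width=12, slack=1)
Line 6: ['wolf', 'triangle'] (min_width=13, slack=0)
Line 7: ['kitchen', 'plate'] (min_width=13, slack=0)
Line 8: ['time', 'vector'] (min_width=11, slack=2)

Answer: 1 1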